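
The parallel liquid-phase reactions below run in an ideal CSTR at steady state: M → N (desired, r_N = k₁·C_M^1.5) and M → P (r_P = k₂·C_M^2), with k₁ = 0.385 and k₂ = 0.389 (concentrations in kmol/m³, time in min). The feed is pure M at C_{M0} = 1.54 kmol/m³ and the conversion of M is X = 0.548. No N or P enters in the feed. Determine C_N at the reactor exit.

0.458 kmol/m³

Exit C_M = C_{M0}(1−X) = 1.54×0.452 = 0.6961 kmol/m³.
A CSTR operates uniformly at the exit composition, giving r_N = 0.2236 and r_P = 0.1885 (each k·C_M^n at C_M = 0.6961).
Fraction of consumed M going to N: r_N/(r_N+r_P) = 0.5426.
C_N = 0.5426·C_{M0}·X = 0.5426×1.54×0.548 = 0.458 kmol/m³.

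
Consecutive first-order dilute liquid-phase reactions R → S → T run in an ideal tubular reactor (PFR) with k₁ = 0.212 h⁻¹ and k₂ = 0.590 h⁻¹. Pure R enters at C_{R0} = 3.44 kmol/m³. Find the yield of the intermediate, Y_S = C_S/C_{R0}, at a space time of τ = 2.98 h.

For first-order series with pure R initially, C_S(τ) = k₁C_{R0}/(k₂−k₁)·(e^(−k₁τ) − e^(−k₂τ)).
e^(−k₁τ) = e^(−0.212×2.98) = e^(−0.6318) = 0.5317; e^(−k₂τ) = e^(−1.758) = 0.1724.
C_S = 0.212×3.44/(0.590−0.212) × (0.5317−0.1724) = 1.929×0.3593 = 0.6932 kmol/m³.
Y_S = C_S/C_{R0} = 0.6932/3.44 = 0.202.

0.202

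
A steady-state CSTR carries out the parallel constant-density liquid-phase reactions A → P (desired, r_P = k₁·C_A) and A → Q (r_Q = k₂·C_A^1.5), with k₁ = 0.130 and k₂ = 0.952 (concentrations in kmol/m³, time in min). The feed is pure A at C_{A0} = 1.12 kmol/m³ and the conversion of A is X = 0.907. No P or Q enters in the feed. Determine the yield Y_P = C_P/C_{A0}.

0.270

Exit C_A = C_{A0}(1−X) = 1.12×0.0930 = 0.1042 kmol/m³.
Rates in a CSTR are evaluated at the outlet concentration: r_P = 0.130×0.1042 = 0.01354, r_Q = 0.952×0.1042^1.5 = 0.03200.
Fraction of consumed A going to P: r_P/(r_P+r_Q) = 0.2973.
C_P = 0.2973·C_{A0}·X = 0.2973×1.12×0.907 = 0.302 kmol/m³; Y_P = C_P/C_{A0} = 0.270.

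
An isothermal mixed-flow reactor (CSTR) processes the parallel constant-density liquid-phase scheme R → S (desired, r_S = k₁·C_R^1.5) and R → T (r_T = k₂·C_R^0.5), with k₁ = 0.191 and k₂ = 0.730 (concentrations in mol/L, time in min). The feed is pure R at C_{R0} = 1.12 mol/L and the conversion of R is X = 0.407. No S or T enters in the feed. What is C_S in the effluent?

0.0675 mol/L

Exit C_R = C_{R0}(1−X) = 1.12×0.593 = 0.6642 mol/L.
Rates in a CSTR are evaluated at the outlet concentration: r_S = 0.191×0.6642^1.5 = 0.1034, r_T = 0.730×0.6642^0.5 = 0.5949.
Fraction of consumed R going to S: r_S/(r_S+r_T) = 0.1480.
C_S = 0.1480·C_{R0}·X = 0.1480×1.12×0.407 = 0.0675 mol/L.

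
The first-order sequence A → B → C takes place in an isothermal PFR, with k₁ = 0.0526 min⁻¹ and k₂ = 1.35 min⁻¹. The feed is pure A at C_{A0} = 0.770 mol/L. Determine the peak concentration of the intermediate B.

Evaluating C_B at τ_opt = ln(k₂/k₁)/(k₂−k₁) gives C_{B,max}/C_{A0} = (k₁/k₂)^[k₂/(k₂−k₁)].
= (0.0526/1.35)^(1.35/(1.35−0.0526)) = (0.03896)^(1.041) = 0.03416.
C_{B,max} = 0.03416×0.770 = 0.0263 mol/L.

0.0263 mol/L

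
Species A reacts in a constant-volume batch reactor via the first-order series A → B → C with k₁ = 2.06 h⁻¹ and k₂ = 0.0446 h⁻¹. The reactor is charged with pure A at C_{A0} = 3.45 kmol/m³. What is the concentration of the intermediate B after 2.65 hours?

3.12 kmol/m³

Solving the coupled first-order balances gives C_B(t) = [k₁/(k₂−k₁)]·C_{A0}·(e^(−k₁t) − e^(−k₂t)).
e^(−k₁t) = e^(−2.06×2.65) = e^(−5.459) = 0.004258; e^(−k₂t) = e^(−0.1182) = 0.8885.
C_B = 2.06×3.45/(0.0446−2.06) × (0.004258−0.8885) = (-3.526)×(-0.8843) = 3.118 kmol/m³.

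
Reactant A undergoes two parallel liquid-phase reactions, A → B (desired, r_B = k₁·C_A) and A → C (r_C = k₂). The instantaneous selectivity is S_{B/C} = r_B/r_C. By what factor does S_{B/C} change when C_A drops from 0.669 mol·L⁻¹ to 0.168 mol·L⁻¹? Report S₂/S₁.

S_{B/C} = (k₁/k₂)·C_A, so S₂/S₁ = (C_{A,2}/C_{A,1}).
= 0.168/0.669 = 0.251.
Selectivity toward B falls as C_A falls — high-concentration operation is favoured.

0.251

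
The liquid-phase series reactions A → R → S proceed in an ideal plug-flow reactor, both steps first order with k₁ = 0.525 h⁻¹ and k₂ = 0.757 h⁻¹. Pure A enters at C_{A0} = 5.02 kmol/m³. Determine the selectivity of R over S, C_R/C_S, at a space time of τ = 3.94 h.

The intermediate concentration in a first-order A→B→C sequence is C_R = k₁C_{A0}(e^(−k₁τ) − e^(−k₂τ))/(k₂−k₁).
e^(−k₁τ) = e^(−0.525×3.94) = e^(−2.069) = 0.1264; e^(−k₂τ) = e^(−2.983) = 0.05066.
C_R = 0.525×5.02/(0.757−0.525) × (0.1264−0.05066) = 11.36×0.07571 = 0.8601 kmol/m³.
C_A = C_{A0}e^(−k₁τ) = 0.6344 kmol/m³, so C_S = C_{A0}−C_A−C_R = 3.526 kmol/m³; C_R/C_S = 0.244.

0.244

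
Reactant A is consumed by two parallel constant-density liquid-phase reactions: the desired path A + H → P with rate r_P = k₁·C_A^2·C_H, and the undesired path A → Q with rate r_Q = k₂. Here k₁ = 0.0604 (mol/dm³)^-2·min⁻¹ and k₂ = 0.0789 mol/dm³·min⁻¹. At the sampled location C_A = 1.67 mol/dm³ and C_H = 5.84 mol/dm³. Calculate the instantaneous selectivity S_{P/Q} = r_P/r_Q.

S_{P/Q} = r_P/r_Q = (k₁·C_A^2·C_H)/(k₂) = (k₁/k₂)·C_A^2·C_H.
= (0.0604×1.670^2×5.840) / (0.0789) = 0.9837/0.07890 = 12.5.
Since the desired path is higher order in A, keeping C_A high (PFR or concentrated feed) favours P.

12.5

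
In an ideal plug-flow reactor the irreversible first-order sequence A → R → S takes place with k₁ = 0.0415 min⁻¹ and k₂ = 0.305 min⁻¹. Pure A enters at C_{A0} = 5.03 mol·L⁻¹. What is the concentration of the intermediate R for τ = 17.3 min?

The intermediate concentration in a first-order A→B→C sequence is C_R = k₁C_{A0}(e^(−k₁τ) − e^(−k₂τ))/(k₂−k₁).
e^(−k₁τ) = e^(−0.0415×17.3) = e^(−0.7180) = 0.4878; e^(−k₂τ) = e^(−5.277) = 0.005110.
C_R = 0.0415×5.03/(0.305−0.0415) × (0.4878−0.005110) = 0.7922×0.4826 = 0.3823 mol·L⁻¹.

0.382 mol·L⁻¹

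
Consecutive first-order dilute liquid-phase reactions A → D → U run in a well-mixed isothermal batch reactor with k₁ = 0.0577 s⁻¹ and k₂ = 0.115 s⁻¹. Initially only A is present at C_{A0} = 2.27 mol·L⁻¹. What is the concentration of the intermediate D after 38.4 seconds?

0.222 mol·L⁻¹

Solving the coupled first-order balances gives C_D(t) = [k₁/(k₂−k₁)]·C_{A0}·(e^(−k₁t) − e^(−k₂t)).
e^(−k₁t) = e^(−0.0577×38.4) = e^(−2.216) = 0.1091; e^(−k₂t) = e^(−4.416) = 0.01208.
C_D = 0.0577×2.27/(0.115−0.0577) × (0.1091−0.01208) = 2.286×0.09700 = 0.2217 mol·L⁻¹.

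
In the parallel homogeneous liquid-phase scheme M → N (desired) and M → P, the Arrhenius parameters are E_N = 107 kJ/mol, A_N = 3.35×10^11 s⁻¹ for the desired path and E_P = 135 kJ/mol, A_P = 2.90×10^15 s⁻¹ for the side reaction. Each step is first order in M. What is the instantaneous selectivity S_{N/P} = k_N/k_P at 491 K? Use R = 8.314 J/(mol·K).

With equal orders, S_{N/P} = k_N/k_P = (A_N/A_P)·exp[(E_P−E_N)/(RT)].
(E_P−E_N)/(RT) = (135−107)×10³/(8.314×491) = 28000/4082 = 6.859.
k_N/k_P = (3.35×10^11/2.90×10^15)·exp(6.859) = 1.155×10^-4 × 952.5 = 0.110.

0.110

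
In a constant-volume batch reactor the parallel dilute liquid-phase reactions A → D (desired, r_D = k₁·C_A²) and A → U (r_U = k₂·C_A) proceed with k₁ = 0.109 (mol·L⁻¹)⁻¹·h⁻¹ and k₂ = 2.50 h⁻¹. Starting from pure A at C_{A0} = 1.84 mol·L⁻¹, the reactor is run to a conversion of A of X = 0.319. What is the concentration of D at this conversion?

C_A = C_{A0}(1−X) = 1.253 mol·L⁻¹.
Along a PFR/batch, dC_U/dC_A = −r_U/(r_D+r_U) = −k₂/(k₂+k₁·C_A).
Integrating from C_{A0} to C_A: C_U = (2.50/0.109)·ln[(2.50+0.109·1.84)/(2.50+0.109·1.25)] = 22.94·ln(2.701/2.637) = 0.5499 mol·L⁻¹.
Then C_D = (C_{A0}−C_A) − C_U = 0.5870 − 0.5499 = 0.03705 mol·L⁻¹.

0.0371 mol·L⁻¹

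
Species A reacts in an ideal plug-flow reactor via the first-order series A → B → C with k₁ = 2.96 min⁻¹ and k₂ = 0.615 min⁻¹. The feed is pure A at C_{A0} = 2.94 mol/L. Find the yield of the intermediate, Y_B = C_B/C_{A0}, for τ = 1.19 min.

0.570

The intermediate concentration in a first-order A→B→C sequence is C_B = k₁C_{A0}(e^(−k₁τ) − e^(−k₂τ))/(k₂−k₁).
e^(−k₁τ) = e^(−2.96×1.19) = e^(−3.522) = 0.02953; e^(−k₂τ) = e^(−0.7319) = 0.4810.
C_B = 2.96×2.94/(0.615−2.96) × (0.02953−0.4810) = (-3.711)×(-0.4515) = 1.675 mol/L.
Y_B = C_B/C_{A0} = 1.675/2.94 = 0.570.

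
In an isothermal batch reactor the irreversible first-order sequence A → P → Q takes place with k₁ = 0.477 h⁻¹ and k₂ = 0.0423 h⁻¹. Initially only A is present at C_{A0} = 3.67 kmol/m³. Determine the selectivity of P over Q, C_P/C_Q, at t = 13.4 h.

1.64

Solving the coupled first-order balances gives C_P(t) = [k₁/(k₂−k₁)]·C_{A0}·(e^(−k₁t) − e^(−k₂t)).
e^(−k₁t) = e^(−0.477×13.4) = e^(−6.392) = 0.001675; e^(−k₂t) = e^(−0.5668) = 0.5673.
C_P = 0.477×3.67/(0.0423−0.477) × (0.001675−0.5673) = (-4.027)×(-0.5657) = 2.278 kmol/m³.
C_A = C_{A0}e^(−k₁t) = 0.006148 kmol/m³, so C_Q = C_{A0}−C_A−C_P = 1.386 kmol/m³; C_P/C_Q = 1.64.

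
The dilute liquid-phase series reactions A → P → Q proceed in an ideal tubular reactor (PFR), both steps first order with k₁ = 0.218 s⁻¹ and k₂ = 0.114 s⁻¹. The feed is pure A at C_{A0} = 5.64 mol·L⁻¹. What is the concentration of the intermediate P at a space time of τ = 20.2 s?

1.04 mol·L⁻¹

For first-order series with pure A initially, C_P(τ) = k₁C_{A0}/(k₂−k₁)·(e^(−k₁τ) − e^(−k₂τ)).
e^(−k₁τ) = e^(−0.218×20.2) = e^(−4.404) = 0.01223; e^(−k₂τ) = e^(−2.303) = 0.09998.
C_P = 0.218×5.64/(0.114−0.218) × (0.01223−0.09998) = (-11.82)×(-0.08775) = 1.037 mol·L⁻¹.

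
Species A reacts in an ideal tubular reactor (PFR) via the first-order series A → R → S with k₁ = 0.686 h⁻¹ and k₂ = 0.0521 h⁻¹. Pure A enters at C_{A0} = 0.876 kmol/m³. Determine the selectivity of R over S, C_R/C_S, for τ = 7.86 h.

Solving the coupled first-order balances gives C_R(τ) = [k₁/(k₂−k₁)]·C_{A0}·(e^(−k₁τ) − e^(−k₂τ)).
e^(−k₁τ) = e^(−0.686×7.86) = e^(−5.392) = 0.004553; e^(−k₂τ) = e^(−0.4095) = 0.6640.
C_R = 0.686×0.876/(0.0521−0.686) × (0.004553−0.6640) = (-0.9480)×(-0.6594) = 0.6251 kmol/m³.
C_A = C_{A0}e^(−k₁τ) = 0.003988 kmol/m³, so C_S = C_{A0}−C_A−C_R = 0.2469 kmol/m³; C_R/C_S = 2.53.

2.53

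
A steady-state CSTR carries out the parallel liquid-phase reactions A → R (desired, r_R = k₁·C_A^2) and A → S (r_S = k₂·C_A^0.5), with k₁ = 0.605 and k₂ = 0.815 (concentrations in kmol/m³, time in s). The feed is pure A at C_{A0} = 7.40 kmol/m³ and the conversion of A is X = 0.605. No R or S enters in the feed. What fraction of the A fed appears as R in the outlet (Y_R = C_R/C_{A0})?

Exit C_A = C_{A0}(1−X) = 7.40×0.395 = 2.923 kmol/m³.
In a CSTR the entire volume is at exit conditions, so r_R = 0.605×2.923^2 = 5.169 and r_S = 0.815×2.923^0.5 = 1.393.
Fraction of consumed A going to R: r_R/(r_R+r_S) = 0.7877.
C_R = 0.7877·C_{A0}·X = 0.7877×7.40×0.605 = 3.53 kmol/m³; Y_R = C_R/C_{A0} = 0.477.

0.477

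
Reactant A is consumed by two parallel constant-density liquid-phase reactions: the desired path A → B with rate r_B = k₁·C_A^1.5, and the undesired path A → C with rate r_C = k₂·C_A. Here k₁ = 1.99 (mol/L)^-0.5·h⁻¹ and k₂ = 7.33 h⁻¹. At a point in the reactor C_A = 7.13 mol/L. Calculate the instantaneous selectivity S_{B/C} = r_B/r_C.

0.725

S_{B/C} = r_B/r_C = (k₁·C_A^1.5)/(k₂·C_A) = (k₁/k₂)·C_A^0.5.
= (1.99×7.130^1.5) / (7.33×7.130) = 37.89/52.26 = 0.725.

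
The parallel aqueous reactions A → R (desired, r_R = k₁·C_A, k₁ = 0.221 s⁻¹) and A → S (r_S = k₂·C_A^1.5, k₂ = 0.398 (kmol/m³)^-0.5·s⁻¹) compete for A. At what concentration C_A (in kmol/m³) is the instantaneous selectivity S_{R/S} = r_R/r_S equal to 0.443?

1.57 kmol/m³

S_{R/S} = (k₁/k₂)·C_A^-0.5 ⇒ C_A = (S·k₂/k₁)^(-2).
= (0.443×0.398/0.221)^(-2) = (0.7978)^(-2) = 1.57 kmol/m³.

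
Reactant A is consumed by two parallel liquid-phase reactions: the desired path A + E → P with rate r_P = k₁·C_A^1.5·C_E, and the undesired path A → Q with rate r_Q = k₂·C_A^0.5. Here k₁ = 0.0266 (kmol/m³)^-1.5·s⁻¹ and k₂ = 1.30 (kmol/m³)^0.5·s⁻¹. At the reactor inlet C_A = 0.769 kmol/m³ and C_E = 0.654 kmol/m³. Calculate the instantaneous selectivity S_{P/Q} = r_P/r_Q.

0.0103

S_{P/Q} = r_P/r_Q = (k₁·C_A^1.5·C_E)/(k₂·C_A^0.5) = (k₁/k₂)·C_A·C_E.
= (0.0266×0.7690^1.5×0.6540) / (1.30×0.7690^0.5) = 0.01173/1.140 = 0.0103.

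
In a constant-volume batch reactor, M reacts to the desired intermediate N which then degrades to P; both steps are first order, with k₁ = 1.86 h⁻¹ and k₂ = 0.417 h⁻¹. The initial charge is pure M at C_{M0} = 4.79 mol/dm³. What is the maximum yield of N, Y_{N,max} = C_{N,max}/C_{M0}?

0.649

At the optimum, C_{N,max}/C_{M0} = (k₁/k₂)^[k₂/(k₂−k₁)].
= (1.86/0.417)^(0.417/(0.417−1.86)) = (4.460)^(-0.2890) = 0.6491.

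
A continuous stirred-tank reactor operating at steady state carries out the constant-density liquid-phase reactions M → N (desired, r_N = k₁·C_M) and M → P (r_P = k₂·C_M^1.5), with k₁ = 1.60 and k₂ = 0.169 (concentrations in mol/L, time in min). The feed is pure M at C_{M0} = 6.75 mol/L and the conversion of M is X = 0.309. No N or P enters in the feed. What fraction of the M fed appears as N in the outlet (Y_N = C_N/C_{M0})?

Exit C_M = C_{M0}(1−X) = 6.75×0.691 = 4.664 mol/L.
Rates in a CSTR are evaluated at the outlet concentration: r_N = 1.60×4.664 = 7.463, r_P = 0.169×4.664^1.5 = 1.702.
Fraction of consumed M going to N: r_N/(r_N+r_P) = 0.8143.
C_N = 0.8143·C_{M0}·X = 0.8143×6.75×0.309 = 1.70 mol/L; Y_N = C_N/C_{M0} = 0.252.

0.252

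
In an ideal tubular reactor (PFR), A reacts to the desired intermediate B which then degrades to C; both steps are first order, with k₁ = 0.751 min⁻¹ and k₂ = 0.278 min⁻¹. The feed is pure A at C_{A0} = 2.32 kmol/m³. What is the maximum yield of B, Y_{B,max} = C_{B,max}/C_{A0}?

0.558

For a first-order series the maximum intermediate yield is C_{B,max}/C_{A0} = (k₁/k₂)^[k₂/(k₂−k₁)].
= (0.751/0.278)^(0.278/(0.278−0.751)) = (2.701)^(-0.5877) = 0.5576.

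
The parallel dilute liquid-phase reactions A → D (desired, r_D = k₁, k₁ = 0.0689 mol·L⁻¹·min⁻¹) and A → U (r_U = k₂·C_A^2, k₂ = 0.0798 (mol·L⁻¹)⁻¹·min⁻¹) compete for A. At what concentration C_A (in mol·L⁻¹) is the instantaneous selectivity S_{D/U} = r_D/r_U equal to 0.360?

S_{D/U} = (k₁/k₂)·C_A^-2 ⇒ C_A = (S·k₂/k₁)^(-0.5).
= (0.360×0.0798/0.0689)^(-0.5) = (0.4170)^(-0.5) = 1.55 mol·L⁻¹.

1.55 mol·L⁻¹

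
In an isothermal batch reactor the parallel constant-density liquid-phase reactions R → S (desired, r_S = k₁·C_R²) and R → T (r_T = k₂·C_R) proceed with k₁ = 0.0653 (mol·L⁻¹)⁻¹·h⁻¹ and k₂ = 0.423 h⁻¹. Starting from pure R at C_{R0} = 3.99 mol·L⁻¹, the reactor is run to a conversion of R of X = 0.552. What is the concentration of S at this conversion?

C_R = C_{R0}(1−X) = 1.788 mol·L⁻¹.
Along a PFR/batch, dC_T/dC_R = −r_T/(r_S+r_T) = −k₂/(k₂+k₁·C_R).
Integrating from C_{R0} to C_R: C_T = (0.423/0.0653)·ln[(0.423+0.0653·3.99)/(0.423+0.0653·1.79)] = 6.478·ln(0.6835/0.5397) = 1.530 mol·L⁻¹.
Then C_S = (C_{R0}−C_R) − C_T = 2.202 − 1.530 = 0.6722 mol·L⁻¹.

0.672 mol·L⁻¹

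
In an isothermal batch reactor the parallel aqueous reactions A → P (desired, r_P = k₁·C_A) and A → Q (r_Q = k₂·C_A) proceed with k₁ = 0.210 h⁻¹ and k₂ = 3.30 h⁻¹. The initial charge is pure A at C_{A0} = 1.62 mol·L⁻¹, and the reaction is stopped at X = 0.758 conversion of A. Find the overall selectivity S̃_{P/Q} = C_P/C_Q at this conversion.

C_A = C_{A0}(1−X) = 0.3920 mol·L⁻¹.
Both paths are first order in A, so the instantaneous fraction to P is constant: dC_P/d(−C_A) = k₁/(k₁+k₂) = 0.05983.
C_P = 0.05983·(C_{A0}−C_A) = 0.05983×1.228 = 0.0735 mol·L⁻¹.
C_Q = (C_{A0}−C_A)−C_P = 1.154 mol·L⁻¹; S̃_{P/Q} = 0.07347/1.154 = 0.0636.

0.0636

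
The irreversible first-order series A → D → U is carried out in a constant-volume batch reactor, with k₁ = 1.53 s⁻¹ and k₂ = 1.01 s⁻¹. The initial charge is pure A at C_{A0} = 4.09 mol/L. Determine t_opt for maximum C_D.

0.799 s

Setting dC_D/dt = 0 gives t_opt = ln(k₂/k₁)/(k₂−k₁).
= ln(1.01/1.53)/(1.01−1.53) = ln(0.6601)/-0.5200 = -0.4153/-0.5200 = 0.799 s.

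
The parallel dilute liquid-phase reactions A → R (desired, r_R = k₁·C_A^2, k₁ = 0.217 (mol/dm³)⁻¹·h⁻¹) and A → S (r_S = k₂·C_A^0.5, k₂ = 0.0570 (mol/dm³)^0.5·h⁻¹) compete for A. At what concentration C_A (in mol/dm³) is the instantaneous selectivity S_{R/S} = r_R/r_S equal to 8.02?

1.64 mol/dm³

S_{R/S} = (k₁/k₂)·C_A^1.5 ⇒ C_A = (S·k₂/k₁)^(1/1.5).
= (8.02×0.0570/0.217)^(0.6667) = (2.107)^(0.6667) = 1.64 mol/dm³.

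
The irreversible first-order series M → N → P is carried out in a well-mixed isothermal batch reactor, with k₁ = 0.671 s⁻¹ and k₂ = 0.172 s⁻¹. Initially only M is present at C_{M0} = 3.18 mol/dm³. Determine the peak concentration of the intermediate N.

Evaluating C_N at t_opt = ln(k₂/k₁)/(k₂−k₁) gives C_{N,max}/C_{M0} = (k₁/k₂)^[k₂/(k₂−k₁)].
= (0.671/0.172)^(0.172/(0.172−0.671)) = (3.901)^(-0.3447) = 0.6255.
C_{N,max} = 0.6255×3.18 = 1.99 mol/dm³.

1.99 mol/dm³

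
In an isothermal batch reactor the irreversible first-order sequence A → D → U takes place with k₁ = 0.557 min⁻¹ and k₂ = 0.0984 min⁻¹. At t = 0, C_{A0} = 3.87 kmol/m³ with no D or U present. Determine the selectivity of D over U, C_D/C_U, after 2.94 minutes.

5.09

For first-order series with pure A initially, C_D(t) = k₁C_{A0}/(k₂−k₁)·(e^(−k₁t) − e^(−k₂t)).
e^(−k₁t) = e^(−0.557×2.94) = e^(−1.638) = 0.1945; e^(−k₂t) = e^(−0.2893) = 0.7488.
C_D = 0.557×3.87/(0.0984−0.557) × (0.1945−0.7488) = (-4.700)×(-0.5543) = 2.606 kmol/m³.
C_A = C_{A0}e^(−k₁t) = 0.7525 kmol/m³, so C_U = C_{A0}−C_A−C_D = 0.5119 kmol/m³; C_D/C_U = 5.09.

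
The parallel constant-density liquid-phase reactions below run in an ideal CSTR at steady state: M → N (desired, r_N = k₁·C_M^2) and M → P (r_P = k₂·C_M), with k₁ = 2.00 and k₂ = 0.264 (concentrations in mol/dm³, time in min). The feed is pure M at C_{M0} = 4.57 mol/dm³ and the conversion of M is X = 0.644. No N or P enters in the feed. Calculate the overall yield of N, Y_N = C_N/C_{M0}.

0.596

Exit C_M = C_{M0}(1−X) = 4.57×0.356 = 1.627 mol/dm³.
Rates in a CSTR are evaluated at the outlet concentration: r_N = 2.00×1.627^2 = 5.294, r_P = 0.264×1.627 = 0.4295.
Fraction of consumed M going to N: r_N/(r_N+r_P) = 0.9250.
C_N = 0.9250·C_{M0}·X = 0.9250×4.57×0.644 = 2.72 mol/dm³; Y_N = C_N/C_{M0} = 0.596.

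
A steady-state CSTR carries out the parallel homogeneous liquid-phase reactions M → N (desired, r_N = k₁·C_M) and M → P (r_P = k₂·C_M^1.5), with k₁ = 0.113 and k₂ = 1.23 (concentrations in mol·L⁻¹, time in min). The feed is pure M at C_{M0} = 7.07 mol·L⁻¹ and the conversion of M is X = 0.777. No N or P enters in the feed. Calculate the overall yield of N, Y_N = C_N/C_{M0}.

Exit C_M = C_{M0}(1−X) = 7.07×0.223 = 1.577 mol·L⁻¹.
Rates in a CSTR are evaluated at the outlet concentration: r_N = 0.113×1.577 = 0.1782, r_P = 1.23×1.577^1.5 = 2.435.
Fraction of consumed M going to N: r_N/(r_N+r_P) = 0.06818.
C_N = 0.06818·C_{M0}·X = 0.06818×7.07×0.777 = 0.375 mol·L⁻¹; Y_N = C_N/C_{M0} = 0.0530.

0.0530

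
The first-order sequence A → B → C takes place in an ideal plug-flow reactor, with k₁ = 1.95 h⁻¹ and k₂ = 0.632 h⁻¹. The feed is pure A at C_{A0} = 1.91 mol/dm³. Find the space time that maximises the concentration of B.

0.855 h

Setting dC_B/dτ = 0 gives τ_opt = ln(k₂/k₁)/(k₂−k₁).
= ln(0.632/1.95)/(0.632−1.95) = ln(0.3241)/-1.318 = -1.127/-1.318 = 0.855 h.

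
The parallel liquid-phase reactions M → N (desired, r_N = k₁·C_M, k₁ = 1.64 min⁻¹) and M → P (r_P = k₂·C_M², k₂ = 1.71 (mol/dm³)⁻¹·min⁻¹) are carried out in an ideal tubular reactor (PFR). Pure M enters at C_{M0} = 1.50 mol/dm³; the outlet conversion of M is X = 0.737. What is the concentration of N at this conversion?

0.573 mol/dm³

C_M = C_{M0}(1−X) = 0.3945 mol/dm³.
Along a PFR/batch, dC_N/dC_M = −r_N/(r_N+r_P) = −k₁/(k₁+k₂·C_M).
Integrating from C_{M0} to C_M: C_N = (1.64/1.71)·ln[(1.64+1.71·1.50)/(1.64+1.71·0.395)] = 0.9591·ln(4.205/2.315) = 0.5726 mol/dm³.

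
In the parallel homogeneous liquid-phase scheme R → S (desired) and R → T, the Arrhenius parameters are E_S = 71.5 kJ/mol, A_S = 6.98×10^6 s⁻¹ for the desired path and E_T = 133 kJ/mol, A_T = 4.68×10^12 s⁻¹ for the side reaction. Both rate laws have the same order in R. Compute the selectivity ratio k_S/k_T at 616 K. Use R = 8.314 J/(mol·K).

0.245

k_S/k_T = (A_S/A_T)·exp[−(E_S−E_T)/(RT)] = (A_S/A_T)·exp[(E_T−E_S)/(RT)].
(E_T−E_S)/(RT) = (133−71.5)×10³/(8.314×616) = 61500/5121 = 12.01.
k_S/k_T = (6.98×10^6/4.68×10^12)·exp(12.01) = 1.491×10^-6 × 1.641×10^5 = 0.245.
Since E_S < E_T, lowering the temperature improves selectivity toward S.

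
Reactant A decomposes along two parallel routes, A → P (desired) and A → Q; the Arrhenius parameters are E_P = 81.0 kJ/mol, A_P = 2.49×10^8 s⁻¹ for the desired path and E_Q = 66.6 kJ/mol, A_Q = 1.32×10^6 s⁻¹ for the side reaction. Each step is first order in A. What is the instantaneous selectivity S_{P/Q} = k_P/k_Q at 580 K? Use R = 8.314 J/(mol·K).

9.52

With equal orders, S_{P/Q} = k_P/k_Q = (A_P/A_Q)·exp[(E_Q−E_P)/(RT)].
(E_Q−E_P)/(RT) = (66.6−81.0)×10³/(8.314×580) = -14400/4822 = -2.986.
k_P/k_Q = (2.49×10^8/1.32×10^6)·exp(-2.986) = 188.6 × 0.05048 = 9.52.
Since E_P > E_Q, raising the temperature improves selectivity toward P.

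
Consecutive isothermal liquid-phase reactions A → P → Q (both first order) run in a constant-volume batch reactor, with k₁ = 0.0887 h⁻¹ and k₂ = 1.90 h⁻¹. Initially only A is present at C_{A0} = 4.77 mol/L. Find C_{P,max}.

Evaluating C_P at t_opt = ln(k₂/k₁)/(k₂−k₁) gives C_{P,max}/C_{A0} = (k₁/k₂)^[k₂/(k₂−k₁)].
= (0.0887/1.90)^(1.90/(1.90−0.0887)) = (0.04668)^(1.049) = 0.04018.
C_{P,max} = 0.04018×4.77 = 0.192 mol/L.

0.192 mol/L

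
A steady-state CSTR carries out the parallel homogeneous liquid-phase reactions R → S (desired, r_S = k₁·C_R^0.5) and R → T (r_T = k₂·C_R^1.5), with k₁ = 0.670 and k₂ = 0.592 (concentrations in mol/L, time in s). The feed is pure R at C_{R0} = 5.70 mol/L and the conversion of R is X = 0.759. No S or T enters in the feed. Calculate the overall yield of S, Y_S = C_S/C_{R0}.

0.343

Exit C_R = C_{R0}(1−X) = 5.70×0.241 = 1.374 mol/L.
In a CSTR the entire volume is at exit conditions, so r_S = 0.670×1.374^0.5 = 0.7853 and r_T = 0.592×1.374^1.5 = 0.9531.
Fraction of consumed R going to S: r_S/(r_S+r_T) = 0.4517.
C_S = 0.4517·C_{R0}·X = 0.4517×5.70×0.759 = 1.95 mol/L; Y_S = C_S/C_{R0} = 0.343.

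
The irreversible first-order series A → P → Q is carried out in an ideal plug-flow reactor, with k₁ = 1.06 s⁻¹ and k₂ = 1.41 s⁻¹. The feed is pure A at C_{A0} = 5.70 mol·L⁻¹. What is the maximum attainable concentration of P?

1.81 mol·L⁻¹

Evaluating C_P at τ_opt = ln(k₂/k₁)/(k₂−k₁) gives C_{P,max}/C_{A0} = (k₁/k₂)^[k₂/(k₂−k₁)].
= (1.06/1.41)^(1.41/(1.41−1.06)) = (0.7518)^(4.029) = 0.3168.
C_{P,max} = 0.3168×5.70 = 1.81 mol·L⁻¹.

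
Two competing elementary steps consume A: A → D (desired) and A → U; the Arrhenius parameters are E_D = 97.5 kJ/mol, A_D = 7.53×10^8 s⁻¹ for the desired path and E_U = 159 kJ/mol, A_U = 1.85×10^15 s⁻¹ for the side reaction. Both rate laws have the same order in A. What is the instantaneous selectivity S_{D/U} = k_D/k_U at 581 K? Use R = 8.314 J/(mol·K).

k_D/k_U = (A_D/A_U)·exp[−(E_D−E_U)/(RT)] = (A_D/A_U)·exp[(E_U−E_D)/(RT)].
(E_U−E_D)/(RT) = (159−97.5)×10³/(8.314×581) = 61500/4830 = 12.73.
k_D/k_U = (7.53×10^8/1.85×10^15)·exp(12.73) = 4.070×10^-7 × 3.383×10^5 = 0.138.

0.138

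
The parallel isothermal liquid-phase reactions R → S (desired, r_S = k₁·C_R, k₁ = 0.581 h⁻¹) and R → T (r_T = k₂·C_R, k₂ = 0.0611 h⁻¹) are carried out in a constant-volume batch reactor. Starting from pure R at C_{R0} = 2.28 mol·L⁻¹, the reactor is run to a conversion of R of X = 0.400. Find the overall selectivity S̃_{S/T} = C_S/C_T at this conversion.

9.51

C_R = C_{R0}(1−X) = 1.368 mol·L⁻¹.
Both paths are first order in R, so the instantaneous fraction to S is constant: dC_S/d(−C_R) = k₁/(k₁+k₂) = 0.9048.
C_S = 0.9048·(C_{R0}−C_R) = 0.9048×0.9120 = 0.825 mol·L⁻¹.
C_T = (C_{R0}−C_R)−C_S = 0.08678 mol·L⁻¹; S̃_{S/T} = 0.8252/0.08678 = 9.51.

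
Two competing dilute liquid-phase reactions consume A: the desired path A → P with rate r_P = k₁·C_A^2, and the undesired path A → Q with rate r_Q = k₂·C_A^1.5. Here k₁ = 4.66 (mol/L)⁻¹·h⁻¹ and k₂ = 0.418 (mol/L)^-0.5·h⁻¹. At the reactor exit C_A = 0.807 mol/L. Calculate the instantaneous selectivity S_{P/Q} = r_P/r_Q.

S_{P/Q} = r_P/r_Q = (k₁·C_A^2)/(k₂·C_A^1.5) = (k₁/k₂)·C_A^0.5.
= (4.66×0.8070^2) / (0.418×0.8070^1.5) = 3.035/0.3030 = 10.0.

10.0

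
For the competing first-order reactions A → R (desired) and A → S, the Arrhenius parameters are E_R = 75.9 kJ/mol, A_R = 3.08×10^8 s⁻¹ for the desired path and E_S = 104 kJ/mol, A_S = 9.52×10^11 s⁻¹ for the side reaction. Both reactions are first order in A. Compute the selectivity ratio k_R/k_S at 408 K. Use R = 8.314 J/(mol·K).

k_R/k_S = (A_R/A_S)·exp[−(E_R−E_S)/(RT)] = (A_R/A_S)·exp[(E_S−E_R)/(RT)].
(E_S−E_R)/(RT) = (104−75.9)×10³/(8.314×408) = 28100/3392 = 8.284.
k_R/k_S = (3.08×10^8/9.52×10^11)·exp(8.284) = 3.235×10^-4 × 3960 = 1.28.
Since E_R < E_S, lowering the temperature improves selectivity toward R.

1.28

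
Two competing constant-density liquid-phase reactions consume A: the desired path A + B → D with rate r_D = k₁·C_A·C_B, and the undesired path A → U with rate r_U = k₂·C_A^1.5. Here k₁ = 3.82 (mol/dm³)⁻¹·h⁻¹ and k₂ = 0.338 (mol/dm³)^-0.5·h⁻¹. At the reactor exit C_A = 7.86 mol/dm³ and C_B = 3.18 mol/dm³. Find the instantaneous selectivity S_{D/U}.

12.8

S_{D/U} = r_D/r_U = (k₁·C_A·C_B)/(k₂·C_A^1.5) = (k₁/k₂)·C_A^-0.5·C_B.
= (3.82×7.860×3.180) / (0.338×7.860^1.5) = 95.48/7.448 = 12.8.
The undesired path is higher order in A, so low C_A (CSTR or dilute feed) favours D.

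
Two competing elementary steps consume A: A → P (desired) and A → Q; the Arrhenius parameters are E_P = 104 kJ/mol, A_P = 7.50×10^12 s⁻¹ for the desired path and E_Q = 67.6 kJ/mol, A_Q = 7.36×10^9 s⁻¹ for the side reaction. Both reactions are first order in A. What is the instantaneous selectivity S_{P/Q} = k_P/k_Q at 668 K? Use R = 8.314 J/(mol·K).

1.45

With equal orders, S_{P/Q} = k_P/k_Q = (A_P/A_Q)·exp[(E_Q−E_P)/(RT)].
(E_Q−E_P)/(RT) = (67.6−104)×10³/(8.314×668) = -36400/5554 = -6.554.
k_P/k_Q = (7.50×10^12/7.36×10^9)·exp(-6.554) = 1019 × 0.001424 = 1.45.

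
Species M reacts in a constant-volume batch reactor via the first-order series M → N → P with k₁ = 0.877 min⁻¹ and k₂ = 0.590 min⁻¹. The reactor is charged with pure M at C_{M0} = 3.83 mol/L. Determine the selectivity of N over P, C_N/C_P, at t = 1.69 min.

1.28

For first-order series with pure M initially, C_N(t) = k₁C_{M0}/(k₂−k₁)·(e^(−k₁t) − e^(−k₂t)).
e^(−k₁t) = e^(−0.877×1.69) = e^(−1.482) = 0.2272; e^(−k₂t) = e^(−0.9971) = 0.3689.
C_N = 0.877×3.83/(0.590−0.877) × (0.2272−0.3689) = (-11.70)×(-0.1418) = 1.659 mol/L.
C_M = C_{M0}e^(−k₁t) = 0.8700 mol/L, so C_P = C_{M0}−C_M−C_N = 1.301 mol/L; C_N/C_P = 1.28.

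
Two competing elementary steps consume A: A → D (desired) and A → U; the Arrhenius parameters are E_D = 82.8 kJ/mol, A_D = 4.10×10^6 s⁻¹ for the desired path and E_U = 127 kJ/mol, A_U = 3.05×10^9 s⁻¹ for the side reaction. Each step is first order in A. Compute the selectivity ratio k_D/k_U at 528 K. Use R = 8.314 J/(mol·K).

31.7

Since both paths have the same order in A, the concentration cancels and S_{D/U} = k_D/k_U = (A_D/A_U)·exp[(E_U−E_D)/(RT)].
(E_U−E_D)/(RT) = (127−82.8)×10³/(8.314×528) = 44200/4390 = 10.07.
k_D/k_U = (4.10×10^6/3.05×10^9)·exp(10.07) = 0.001344 × 23596 = 31.7.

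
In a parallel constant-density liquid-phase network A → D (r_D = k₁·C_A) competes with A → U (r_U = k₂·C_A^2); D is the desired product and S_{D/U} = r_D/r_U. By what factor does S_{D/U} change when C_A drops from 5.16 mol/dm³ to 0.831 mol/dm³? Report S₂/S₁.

6.21

S_{D/U} = (k₁/k₂)·C_A⁻¹, so S₂/S₁ = (C_{A,2}/C_{A,1})⁻¹.
= 5.16/0.831 = 6.21.
Selectivity toward D rises as C_A falls — low-concentration operation is favoured.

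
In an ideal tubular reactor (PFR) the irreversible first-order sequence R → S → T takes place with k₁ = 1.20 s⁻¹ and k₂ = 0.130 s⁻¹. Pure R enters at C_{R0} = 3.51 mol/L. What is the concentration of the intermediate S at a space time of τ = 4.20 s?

For first-order series with pure R initially, C_S(τ) = k₁C_{R0}/(k₂−k₁)·(e^(−k₁τ) − e^(−k₂τ)).
e^(−k₁τ) = e^(−1.20×4.20) = e^(−5.040) = 0.006474; e^(−k₂τ) = e^(−0.5460) = 0.5793.
C_S = 1.20×3.51/(0.130−1.20) × (0.006474−0.5793) = (-3.936)×(-0.5728) = 2.255 mol/L.

2.25 mol/L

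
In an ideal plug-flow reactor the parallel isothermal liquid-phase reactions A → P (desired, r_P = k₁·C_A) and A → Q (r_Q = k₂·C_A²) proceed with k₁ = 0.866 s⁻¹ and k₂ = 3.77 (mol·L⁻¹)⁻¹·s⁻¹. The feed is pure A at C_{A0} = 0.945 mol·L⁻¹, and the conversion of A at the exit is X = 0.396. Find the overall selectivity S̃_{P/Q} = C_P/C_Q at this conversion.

0.308

C_A = C_{A0}(1−X) = 0.5708 mol·L⁻¹.
Along a PFR/batch, dC_P/dC_A = −r_P/(r_P+r_Q) = −k₁/(k₁+k₂·C_A).
Integrating from C_{A0} to C_A: C_P = (0.866/3.77)·ln[(0.866+3.77·0.945)/(0.866+3.77·0.571)] = 0.2297·ln(4.429/3.018) = 0.08811 mol·L⁻¹.
C_Q = (C_{A0}−C_A)−C_P = 0.2861 mol·L⁻¹; S̃_{P/Q} = 0.08811/0.2861 = 0.308.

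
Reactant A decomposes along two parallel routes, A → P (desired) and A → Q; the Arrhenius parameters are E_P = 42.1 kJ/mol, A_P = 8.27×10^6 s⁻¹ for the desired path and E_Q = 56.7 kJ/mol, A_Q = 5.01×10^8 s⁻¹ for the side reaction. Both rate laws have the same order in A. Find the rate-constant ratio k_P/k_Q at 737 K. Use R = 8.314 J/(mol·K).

0.179

k_P/k_Q = (A_P/A_Q)·exp[−(E_P−E_Q)/(RT)] = (A_P/A_Q)·exp[(E_Q−E_P)/(RT)].
(E_Q−E_P)/(RT) = (56.7−42.1)×10³/(8.314×737) = 14600/6127 = 2.383.
k_P/k_Q = (8.27×10^6/5.01×10^8)·exp(2.383) = 0.01651 × 10.83 = 0.179.
Since E_P < E_Q, lowering the temperature improves selectivity toward P.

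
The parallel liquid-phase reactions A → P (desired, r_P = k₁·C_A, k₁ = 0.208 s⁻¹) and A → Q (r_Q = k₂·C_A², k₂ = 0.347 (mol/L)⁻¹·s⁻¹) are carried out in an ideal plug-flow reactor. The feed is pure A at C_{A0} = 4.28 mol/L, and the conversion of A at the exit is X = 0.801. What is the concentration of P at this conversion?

C_A = C_{A0}(1−X) = 0.8517 mol/L.
Along a PFR/batch, dC_P/dC_A = −r_P/(r_P+r_Q) = −k₁/(k₁+k₂·C_A).
Integrating from C_{A0} to C_A: C_P = (0.208/0.347)·ln[(0.208+0.347·4.28)/(0.208+0.347·0.852)] = 0.5994·ln(1.693/0.5035) = 0.7269 mol/L.

0.727 mol/L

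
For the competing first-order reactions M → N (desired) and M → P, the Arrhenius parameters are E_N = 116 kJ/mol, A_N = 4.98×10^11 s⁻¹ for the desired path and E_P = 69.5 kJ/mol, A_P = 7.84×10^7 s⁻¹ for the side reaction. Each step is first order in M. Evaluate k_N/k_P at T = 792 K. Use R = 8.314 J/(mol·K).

Since both paths have the same order in M, the concentration cancels and S_{N/P} = k_N/k_P = (A_N/A_P)·exp[(E_P−E_N)/(RT)].
(E_P−E_N)/(RT) = (69.5−116)×10³/(8.314×792) = -46500/6585 = -7.062.
k_N/k_P = (4.98×10^11/7.84×10^7)·exp(-7.062) = 6352 × 8.572×10^-4 = 5.44.

5.44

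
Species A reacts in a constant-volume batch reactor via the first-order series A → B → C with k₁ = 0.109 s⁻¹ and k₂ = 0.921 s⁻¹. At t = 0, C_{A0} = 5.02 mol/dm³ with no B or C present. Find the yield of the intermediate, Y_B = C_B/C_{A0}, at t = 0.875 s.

The intermediate concentration in a first-order A→B→C sequence is C_B = k₁C_{A0}(e^(−k₁t) − e^(−k₂t))/(k₂−k₁).
e^(−k₁t) = e^(−0.109×0.875) = e^(−0.09538) = 0.9090; e^(−k₂t) = e^(−0.8059) = 0.4467.
C_B = 0.109×5.02/(0.921−0.109) × (0.9090−0.4467) = 0.6739×0.4623 = 0.3116 mol/dm³.
Y_B = C_B/C_{A0} = 0.3116/5.02 = 0.0621.

0.0621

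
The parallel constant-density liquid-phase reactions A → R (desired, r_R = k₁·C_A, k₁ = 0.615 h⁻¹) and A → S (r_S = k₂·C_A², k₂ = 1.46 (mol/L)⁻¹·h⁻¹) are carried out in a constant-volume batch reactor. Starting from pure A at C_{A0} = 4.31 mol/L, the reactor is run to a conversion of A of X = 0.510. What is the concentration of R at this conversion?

0.263 mol/L

C_A = C_{A0}(1−X) = 2.112 mol/L.
Along a PFR/batch, dC_R/dC_A = −r_R/(r_R+r_S) = −k₁/(k₁+k₂·C_A).
Integrating from C_{A0} to C_A: C_R = (0.615/1.46)·ln[(0.615+1.46·4.31)/(0.615+1.46·2.11)] = 0.4212·ln(6.908/3.698) = 0.2632 mol/L.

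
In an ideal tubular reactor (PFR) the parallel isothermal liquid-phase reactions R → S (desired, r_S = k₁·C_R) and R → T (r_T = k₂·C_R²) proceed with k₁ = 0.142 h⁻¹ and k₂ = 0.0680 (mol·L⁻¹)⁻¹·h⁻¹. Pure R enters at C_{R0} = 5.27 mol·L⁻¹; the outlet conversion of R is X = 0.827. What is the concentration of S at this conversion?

C_R = C_{R0}(1−X) = 0.9117 mol·L⁻¹.
Along a PFR/batch, dC_S/dC_R = −r_S/(r_S+r_T) = −k₁/(k₁+k₂·C_R).
Integrating from C_{R0} to C_R: C_S = (0.142/0.0680)·ln[(0.142+0.0680·5.27)/(0.142+0.0680·0.912)] = 2.088·ln(0.5004/0.2040) = 1.874 mol·L⁻¹.

1.87 mol·L⁻¹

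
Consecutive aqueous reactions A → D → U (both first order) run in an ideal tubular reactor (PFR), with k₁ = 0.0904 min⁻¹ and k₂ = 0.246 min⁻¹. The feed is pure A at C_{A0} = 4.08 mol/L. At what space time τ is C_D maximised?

For first-order series the maximum of C_D occurs at τ_opt = ln(k₂/k₁)/(k₂−k₁).
= ln(0.246/0.0904)/(0.246−0.0904) = ln(2.721)/0.1556 = 1.001/0.1556 = 6.43 min.

6.43 min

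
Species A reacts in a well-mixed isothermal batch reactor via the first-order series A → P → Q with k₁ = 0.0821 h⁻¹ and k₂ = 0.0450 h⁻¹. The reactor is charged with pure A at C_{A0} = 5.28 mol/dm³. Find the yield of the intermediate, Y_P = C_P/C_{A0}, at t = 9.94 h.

For first-order series with pure A initially, C_P(t) = k₁C_{A0}/(k₂−k₁)·(e^(−k₁t) − e^(−k₂t)).
e^(−k₁t) = e^(−0.0821×9.94) = e^(−0.8161) = 0.4422; e^(−k₂t) = e^(−0.4473) = 0.6394.
C_P = 0.0821×5.28/(0.0450−0.0821) × (0.4422−0.6394) = (-11.68)×(-0.1972) = 2.304 mol/dm³.
Y_P = C_P/C_{A0} = 2.304/5.28 = 0.436.

0.436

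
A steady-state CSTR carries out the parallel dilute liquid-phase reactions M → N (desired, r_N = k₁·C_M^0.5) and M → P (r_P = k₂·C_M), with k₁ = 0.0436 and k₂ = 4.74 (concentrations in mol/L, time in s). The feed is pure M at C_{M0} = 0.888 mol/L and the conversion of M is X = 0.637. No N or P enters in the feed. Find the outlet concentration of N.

Exit C_M = C_{M0}(1−X) = 0.888×0.363 = 0.3223 mol/L.
Rates in a CSTR are evaluated at the outlet concentration: r_N = 0.0436×0.3223^0.5 = 0.02475, r_P = 4.74×0.3223 = 1.528.
Fraction of consumed M going to N: r_N/(r_N+r_P) = 0.01594.
C_N = 0.01594·C_{M0}·X = 0.01594×0.888×0.637 = 0.00902 mol/L.

0.00902 mol/L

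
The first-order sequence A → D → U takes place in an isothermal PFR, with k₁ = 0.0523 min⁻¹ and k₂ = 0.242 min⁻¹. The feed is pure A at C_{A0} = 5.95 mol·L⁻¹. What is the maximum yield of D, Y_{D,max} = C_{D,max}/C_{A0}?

For a first-order series the maximum intermediate yield is C_{D,max}/C_{A0} = (k₁/k₂)^[k₂/(k₂−k₁)].
= (0.0523/0.242)^(0.242/(0.242−0.0523)) = (0.2161)^(1.276) = 0.1417.

0.142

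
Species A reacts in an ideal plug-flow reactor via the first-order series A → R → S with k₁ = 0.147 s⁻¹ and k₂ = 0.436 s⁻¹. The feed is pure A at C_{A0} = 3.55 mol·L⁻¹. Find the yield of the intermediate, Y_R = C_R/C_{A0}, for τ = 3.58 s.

0.194

For first-order series with pure A initially, C_R(τ) = k₁C_{A0}/(k₂−k₁)·(e^(−k₁τ) − e^(−k₂τ)).
e^(−k₁τ) = e^(−0.147×3.58) = e^(−0.5263) = 0.5908; e^(−k₂τ) = e^(−1.561) = 0.2100.
C_R = 0.147×3.55/(0.436−0.147) × (0.5908−0.2100) = 1.806×0.3809 = 0.6877 mol·L⁻¹.
Y_R = C_R/C_{A0} = 0.6877/3.55 = 0.194.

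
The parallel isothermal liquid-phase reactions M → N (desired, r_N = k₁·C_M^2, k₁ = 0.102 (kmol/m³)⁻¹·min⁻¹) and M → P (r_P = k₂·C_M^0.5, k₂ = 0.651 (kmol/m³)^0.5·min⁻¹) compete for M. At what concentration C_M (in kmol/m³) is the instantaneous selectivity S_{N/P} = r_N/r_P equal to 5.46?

10.7 kmol/m³

S_{N/P} = (k₁/k₂)·C_M^1.5 ⇒ C_M = (S·k₂/k₁)^(1/1.5).
= (5.46×0.651/0.102)^(0.6667) = (34.85)^(0.6667) = 10.7 kmol/m³.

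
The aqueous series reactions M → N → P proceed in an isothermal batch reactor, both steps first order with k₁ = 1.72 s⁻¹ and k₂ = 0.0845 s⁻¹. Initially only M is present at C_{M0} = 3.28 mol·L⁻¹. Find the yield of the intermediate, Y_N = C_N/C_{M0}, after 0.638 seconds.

The intermediate concentration in a first-order A→B→C sequence is C_N = k₁C_{M0}(e^(−k₁t) − e^(−k₂t))/(k₂−k₁).
e^(−k₁t) = e^(−1.72×0.638) = e^(−1.097) = 0.3338; e^(−k₂t) = e^(−0.05391) = 0.9475.
C_N = 1.72×3.28/(0.0845−1.72) × (0.3338−0.9475) = (-3.449)×(-0.6138) = 2.117 mol·L⁻¹.
Y_N = C_N/C_{M0} = 2.117/3.28 = 0.645.

0.645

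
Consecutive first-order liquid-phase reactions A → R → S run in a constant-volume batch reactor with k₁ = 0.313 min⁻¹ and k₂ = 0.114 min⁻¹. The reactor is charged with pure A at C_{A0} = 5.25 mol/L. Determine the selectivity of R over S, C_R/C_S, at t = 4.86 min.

The intermediate concentration in a first-order A→B→C sequence is C_R = k₁C_{A0}(e^(−k₁t) − e^(−k₂t))/(k₂−k₁).
e^(−k₁t) = e^(−0.313×4.86) = e^(−1.521) = 0.2185; e^(−k₂t) = e^(−0.5540) = 0.5746.
C_R = 0.313×5.25/(0.114−0.313) × (0.2185−0.5746) = (-8.258)×(-0.3562) = 2.941 mol/L.
C_A = C_{A0}e^(−k₁t) = 1.147 mol/L, so C_S = C_{A0}−C_A−C_R = 1.162 mol/L; C_R/C_S = 2.53.

2.53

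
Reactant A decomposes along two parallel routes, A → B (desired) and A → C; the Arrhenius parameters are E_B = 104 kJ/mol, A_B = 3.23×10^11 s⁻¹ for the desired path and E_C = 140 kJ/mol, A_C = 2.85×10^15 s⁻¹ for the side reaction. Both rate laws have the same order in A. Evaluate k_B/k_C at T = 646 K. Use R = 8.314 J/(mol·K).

0.0923

k_B/k_C = (A_B/A_C)·exp[−(E_B−E_C)/(RT)] = (A_B/A_C)·exp[(E_C−E_B)/(RT)].
(E_C−E_B)/(RT) = (140−104)×10³/(8.314×646) = 36000/5371 = 6.703.
k_B/k_C = (3.23×10^11/2.85×10^15)·exp(6.703) = 1.133×10^-4 × 814.7 = 0.0923.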